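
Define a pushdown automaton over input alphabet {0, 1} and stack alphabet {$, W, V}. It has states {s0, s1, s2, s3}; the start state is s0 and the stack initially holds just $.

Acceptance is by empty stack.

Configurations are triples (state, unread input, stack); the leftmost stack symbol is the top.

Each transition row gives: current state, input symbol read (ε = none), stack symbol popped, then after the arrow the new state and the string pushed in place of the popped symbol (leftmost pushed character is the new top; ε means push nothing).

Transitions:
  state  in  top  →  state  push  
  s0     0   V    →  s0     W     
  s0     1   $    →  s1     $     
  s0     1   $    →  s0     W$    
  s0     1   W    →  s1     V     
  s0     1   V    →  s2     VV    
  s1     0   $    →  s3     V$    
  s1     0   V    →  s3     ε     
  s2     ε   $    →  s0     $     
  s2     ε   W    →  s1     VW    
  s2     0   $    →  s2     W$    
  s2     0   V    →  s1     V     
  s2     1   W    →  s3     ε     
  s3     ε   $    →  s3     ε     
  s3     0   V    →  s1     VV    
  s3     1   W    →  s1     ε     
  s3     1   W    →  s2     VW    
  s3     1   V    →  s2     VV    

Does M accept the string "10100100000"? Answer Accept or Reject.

Reject

No computation consumes all input and empties the stack.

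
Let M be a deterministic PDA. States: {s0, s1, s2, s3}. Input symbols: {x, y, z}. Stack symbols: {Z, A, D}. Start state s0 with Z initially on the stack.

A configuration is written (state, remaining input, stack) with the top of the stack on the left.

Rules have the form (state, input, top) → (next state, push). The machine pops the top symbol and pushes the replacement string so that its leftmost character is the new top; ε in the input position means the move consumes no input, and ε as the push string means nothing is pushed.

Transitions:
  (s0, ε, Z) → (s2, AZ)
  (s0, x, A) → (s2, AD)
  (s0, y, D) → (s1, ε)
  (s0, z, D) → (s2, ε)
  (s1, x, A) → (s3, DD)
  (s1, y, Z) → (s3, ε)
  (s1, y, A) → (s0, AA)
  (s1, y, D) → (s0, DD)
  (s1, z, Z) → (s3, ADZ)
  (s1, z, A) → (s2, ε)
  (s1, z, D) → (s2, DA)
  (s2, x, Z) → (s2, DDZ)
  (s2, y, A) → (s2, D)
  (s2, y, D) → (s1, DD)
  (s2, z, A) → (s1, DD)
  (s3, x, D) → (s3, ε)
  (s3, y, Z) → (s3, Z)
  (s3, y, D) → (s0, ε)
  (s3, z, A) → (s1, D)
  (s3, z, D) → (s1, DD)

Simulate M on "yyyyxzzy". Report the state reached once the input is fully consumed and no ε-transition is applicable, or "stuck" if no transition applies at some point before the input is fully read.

stuck

(s0, yyyyxzzy, Z) ⊢ (s2, yyyyxzzy, AZ) ⊢ (s2, yyyxzzy, DZ) ⊢ (s1, yyxzzy, DDZ) ⊢ (s0, yxzzy, DDDZ) ⊢ (s1, xzzy, DDZ)
No transition for (s1, x, top D); M blocks with input xzzy remaining.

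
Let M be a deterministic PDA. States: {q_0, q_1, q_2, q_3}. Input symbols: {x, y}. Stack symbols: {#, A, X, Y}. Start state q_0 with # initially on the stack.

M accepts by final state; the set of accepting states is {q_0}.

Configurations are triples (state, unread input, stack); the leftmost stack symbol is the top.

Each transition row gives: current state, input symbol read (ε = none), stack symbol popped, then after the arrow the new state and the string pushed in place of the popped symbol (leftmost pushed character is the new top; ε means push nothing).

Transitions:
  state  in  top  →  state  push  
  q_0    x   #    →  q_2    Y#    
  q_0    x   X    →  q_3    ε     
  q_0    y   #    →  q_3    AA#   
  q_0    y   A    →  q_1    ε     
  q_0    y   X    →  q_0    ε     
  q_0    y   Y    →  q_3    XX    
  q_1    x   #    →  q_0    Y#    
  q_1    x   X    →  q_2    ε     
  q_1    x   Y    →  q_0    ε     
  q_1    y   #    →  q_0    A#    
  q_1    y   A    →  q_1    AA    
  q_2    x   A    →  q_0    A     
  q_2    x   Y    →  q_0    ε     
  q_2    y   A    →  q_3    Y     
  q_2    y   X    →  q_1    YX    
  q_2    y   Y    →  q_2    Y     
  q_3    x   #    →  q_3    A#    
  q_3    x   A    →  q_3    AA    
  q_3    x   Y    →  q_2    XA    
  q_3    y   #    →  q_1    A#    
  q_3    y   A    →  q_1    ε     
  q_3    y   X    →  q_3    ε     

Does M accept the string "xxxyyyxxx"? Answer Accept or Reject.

(q_0, xxxyyyxxx, #)
  read x, top #: go to q_2, push Y# → (q_2, xxyyyxxx, Y#)
  read x, top Y: go to q_0, push ε → (q_0, xyyyxxx, #)
  read x, top #: go to q_2, push Y# → (q_2, yyyxxx, Y#)
  read y, top Y: go to q_2, push Y → (q_2, yyxxx, Y#)
  read y, top Y: go to q_2, push Y → (q_2, yxxx, Y#)
  read y, top Y: go to q_2, push Y → (q_2, xxx, Y#)
  read x, top Y: go to q_0, push ε → (q_0, xx, #)
  read x, top #: go to q_2, push Y# → (q_2, x, Y#)
  read x, top Y: go to q_0, push ε → (q_0, ε, #)
All input consumed; state q_0 ∈ F.

Accept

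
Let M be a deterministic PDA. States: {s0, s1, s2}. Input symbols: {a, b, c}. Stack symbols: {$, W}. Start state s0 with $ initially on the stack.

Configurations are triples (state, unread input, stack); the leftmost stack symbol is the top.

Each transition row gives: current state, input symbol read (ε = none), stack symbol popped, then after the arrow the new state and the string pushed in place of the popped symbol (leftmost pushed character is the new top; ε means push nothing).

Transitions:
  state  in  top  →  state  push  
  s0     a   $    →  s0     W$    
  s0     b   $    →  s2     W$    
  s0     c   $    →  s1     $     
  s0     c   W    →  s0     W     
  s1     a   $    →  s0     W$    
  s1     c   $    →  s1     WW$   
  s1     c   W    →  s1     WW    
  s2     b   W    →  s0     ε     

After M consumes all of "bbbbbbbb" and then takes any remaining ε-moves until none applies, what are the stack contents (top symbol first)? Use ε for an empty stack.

$

(s0, bbbbbbbb, $)
  read b, top $: go to s2, push W$ → (s2, bbbbbbb, W$)
  read b, top W: go to s0, push ε → (s0, bbbbbb, $)
  read b, top $: go to s2, push W$ → (s2, bbbbb, W$)
  read b, top W: go to s0, push ε → (s0, bbbb, $)
  read b, top $: go to s2, push W$ → (s2, bbb, W$)
  read b, top W: go to s0, push ε → (s0, bb, $)
  read b, top $: go to s2, push W$ → (s2, b, W$)
  read b, top W: go to s0, push ε → (s0, ε, $)
All input consumed in state s0 with stack $.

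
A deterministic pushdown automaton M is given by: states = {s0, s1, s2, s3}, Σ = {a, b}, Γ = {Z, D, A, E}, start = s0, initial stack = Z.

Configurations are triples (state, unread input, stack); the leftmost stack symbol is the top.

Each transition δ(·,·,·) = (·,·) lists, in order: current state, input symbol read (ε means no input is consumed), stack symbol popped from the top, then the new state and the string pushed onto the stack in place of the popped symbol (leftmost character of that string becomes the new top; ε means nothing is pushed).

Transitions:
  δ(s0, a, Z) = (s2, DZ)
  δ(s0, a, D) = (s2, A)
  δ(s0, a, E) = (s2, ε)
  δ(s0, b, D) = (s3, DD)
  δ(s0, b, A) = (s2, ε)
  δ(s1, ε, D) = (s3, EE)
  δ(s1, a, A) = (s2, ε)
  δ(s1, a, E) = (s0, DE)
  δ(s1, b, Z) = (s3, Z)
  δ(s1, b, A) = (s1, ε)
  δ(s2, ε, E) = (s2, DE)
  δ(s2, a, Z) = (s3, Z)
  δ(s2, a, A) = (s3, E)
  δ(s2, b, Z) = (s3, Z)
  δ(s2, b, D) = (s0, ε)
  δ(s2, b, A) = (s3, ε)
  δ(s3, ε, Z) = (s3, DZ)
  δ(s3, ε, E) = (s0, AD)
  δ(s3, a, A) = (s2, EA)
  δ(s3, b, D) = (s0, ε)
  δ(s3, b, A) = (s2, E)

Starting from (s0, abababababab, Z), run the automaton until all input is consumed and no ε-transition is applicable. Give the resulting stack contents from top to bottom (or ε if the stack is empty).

(s0, abababababab, Z)
  read a, top Z: go to s2, push DZ → (s2, bababababab, DZ)
  read b, top D: go to s0, push ε → (s0, ababababab, Z)
  read a, top Z: go to s2, push DZ → (s2, babababab, DZ)
  read b, top D: go to s0, push ε → (s0, abababab, Z)
  read a, top Z: go to s2, push DZ → (s2, bababab, DZ)
  read b, top D: go to s0, push ε → (s0, ababab, Z)
  read a, top Z: go to s2, push DZ → (s2, babab, DZ)
  read b, top D: go to s0, push ε → (s0, abab, Z)
  read a, top Z: go to s2, push DZ → (s2, bab, DZ)
  read b, top D: go to s0, push ε → (s0, ab, Z)
  read a, top Z: go to s2, push DZ → (s2, b, DZ)
  read b, top D: go to s0, push ε → (s0, ε, Z)
All input consumed in state s0 with stack Z.

Z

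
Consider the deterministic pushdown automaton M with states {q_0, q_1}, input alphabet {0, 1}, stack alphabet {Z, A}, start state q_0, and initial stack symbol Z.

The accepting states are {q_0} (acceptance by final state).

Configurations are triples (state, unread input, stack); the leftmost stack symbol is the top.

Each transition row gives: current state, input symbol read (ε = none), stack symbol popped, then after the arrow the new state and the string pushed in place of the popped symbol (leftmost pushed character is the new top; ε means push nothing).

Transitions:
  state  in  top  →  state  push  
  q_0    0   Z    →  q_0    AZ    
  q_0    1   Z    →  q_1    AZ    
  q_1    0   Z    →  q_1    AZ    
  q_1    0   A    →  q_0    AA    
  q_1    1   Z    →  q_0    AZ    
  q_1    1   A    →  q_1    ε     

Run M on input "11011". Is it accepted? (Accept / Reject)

Accept

(q_0, 11011, Z)
  read 1, top Z: go to q_1, push AZ → (q_1, 1011, AZ)
  read 1, top A: go to q_1, push ε → (q_1, 011, Z)
  read 0, top Z: go to q_1, push AZ → (q_1, 11, AZ)
  read 1, top A: go to q_1, push ε → (q_1, 1, Z)
  read 1, top Z: go to q_0, push AZ → (q_0, ε, AZ)
All input consumed; state q_0 ∈ F.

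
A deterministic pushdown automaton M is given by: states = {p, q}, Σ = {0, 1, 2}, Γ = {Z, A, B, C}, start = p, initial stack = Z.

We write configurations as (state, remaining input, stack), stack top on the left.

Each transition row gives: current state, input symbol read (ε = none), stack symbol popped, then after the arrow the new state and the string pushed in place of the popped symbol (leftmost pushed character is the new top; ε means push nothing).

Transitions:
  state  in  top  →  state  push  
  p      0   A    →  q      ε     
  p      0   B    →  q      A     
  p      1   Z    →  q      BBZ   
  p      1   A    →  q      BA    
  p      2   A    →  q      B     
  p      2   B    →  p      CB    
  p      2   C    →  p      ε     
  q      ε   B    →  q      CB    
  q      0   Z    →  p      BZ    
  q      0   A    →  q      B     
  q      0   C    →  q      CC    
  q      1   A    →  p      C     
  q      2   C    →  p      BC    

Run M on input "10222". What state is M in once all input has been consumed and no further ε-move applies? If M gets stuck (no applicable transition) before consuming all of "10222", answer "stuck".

p

(p, 10222, Z) ⊢ (q, 0222, BBZ) ⊢ (q, 0222, CBBZ) ⊢ (q, 222, CCBBZ) ⊢ (p, 22, BCCBBZ) ⊢ (p, 2, CBCCBBZ) ⊢ (p, ε, BCCBBZ)
All input consumed; M is in state p.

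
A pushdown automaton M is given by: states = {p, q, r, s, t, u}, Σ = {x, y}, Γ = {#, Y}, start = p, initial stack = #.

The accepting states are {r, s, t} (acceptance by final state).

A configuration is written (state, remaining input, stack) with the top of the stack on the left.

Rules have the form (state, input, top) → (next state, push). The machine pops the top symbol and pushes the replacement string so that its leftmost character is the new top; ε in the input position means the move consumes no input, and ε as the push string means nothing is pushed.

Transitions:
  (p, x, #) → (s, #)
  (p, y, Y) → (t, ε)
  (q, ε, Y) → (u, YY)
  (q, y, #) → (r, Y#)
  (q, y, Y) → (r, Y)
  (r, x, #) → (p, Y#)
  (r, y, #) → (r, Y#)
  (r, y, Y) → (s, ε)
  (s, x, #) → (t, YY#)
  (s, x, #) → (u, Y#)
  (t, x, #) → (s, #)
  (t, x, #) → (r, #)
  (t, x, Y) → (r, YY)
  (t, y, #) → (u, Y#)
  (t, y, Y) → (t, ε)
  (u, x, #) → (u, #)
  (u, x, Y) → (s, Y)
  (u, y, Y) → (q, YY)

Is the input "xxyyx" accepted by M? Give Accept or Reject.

One accepting computation: (p, xxyyx, #) ⊢ (s, xyyx, #) ⊢ (t, yyx, YY#) ⊢ (t, yx, Y#) ⊢ (t, x, #) ⊢ (s, ε, #)
All input consumed and state s ∈ F.

Accept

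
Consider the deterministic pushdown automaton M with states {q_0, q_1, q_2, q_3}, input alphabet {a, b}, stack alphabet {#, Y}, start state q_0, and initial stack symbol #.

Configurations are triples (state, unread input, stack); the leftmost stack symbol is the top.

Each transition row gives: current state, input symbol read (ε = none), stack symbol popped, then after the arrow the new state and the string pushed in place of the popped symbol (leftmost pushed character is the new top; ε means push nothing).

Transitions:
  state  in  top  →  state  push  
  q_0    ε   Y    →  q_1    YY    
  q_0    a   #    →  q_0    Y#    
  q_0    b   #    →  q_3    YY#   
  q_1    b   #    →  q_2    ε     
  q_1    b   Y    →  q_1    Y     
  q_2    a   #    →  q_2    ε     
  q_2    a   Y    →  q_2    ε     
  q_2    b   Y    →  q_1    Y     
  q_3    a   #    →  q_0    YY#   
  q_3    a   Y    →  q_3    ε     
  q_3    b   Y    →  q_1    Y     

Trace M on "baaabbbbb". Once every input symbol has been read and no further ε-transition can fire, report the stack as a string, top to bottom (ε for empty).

(q_0, baaabbbbb, #) ⊢ (q_3, aaabbbbb, YY#) ⊢ (q_3, aabbbbb, Y#) ⊢ (q_3, abbbbb, #) ⊢ (q_0, bbbbb, YY#) ⊢ (q_1, bbbbb, YYY#) ⊢ (q_1, bbbb, YYY#) ⊢ (q_1, bbb, YYY#) ⊢ (q_1, bb, YYY#) ⊢ (q_1, b, YYY#) ⊢ (q_1, ε, YYY#)
All input consumed in state q_1 with stack YYY#.

YYY#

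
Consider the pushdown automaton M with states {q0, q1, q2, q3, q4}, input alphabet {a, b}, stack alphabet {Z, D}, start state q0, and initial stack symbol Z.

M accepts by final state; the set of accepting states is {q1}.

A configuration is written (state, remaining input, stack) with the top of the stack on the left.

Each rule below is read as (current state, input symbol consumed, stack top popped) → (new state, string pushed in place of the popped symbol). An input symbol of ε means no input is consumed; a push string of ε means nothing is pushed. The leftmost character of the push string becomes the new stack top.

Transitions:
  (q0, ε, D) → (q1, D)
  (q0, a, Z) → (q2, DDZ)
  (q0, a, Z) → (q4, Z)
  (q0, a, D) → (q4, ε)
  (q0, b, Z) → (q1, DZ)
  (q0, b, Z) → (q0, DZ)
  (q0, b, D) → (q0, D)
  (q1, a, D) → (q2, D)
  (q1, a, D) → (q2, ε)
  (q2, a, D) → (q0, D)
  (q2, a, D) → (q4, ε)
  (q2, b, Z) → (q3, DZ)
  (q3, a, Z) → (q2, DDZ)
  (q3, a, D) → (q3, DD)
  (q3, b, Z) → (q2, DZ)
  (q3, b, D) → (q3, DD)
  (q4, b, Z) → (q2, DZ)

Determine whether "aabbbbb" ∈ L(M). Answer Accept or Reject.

Accept

One accepting computation: (q0, aabbbbb, Z) ⊢ (q2, abbbbb, DDZ) ⊢ (q0, bbbbb, DDZ) ⊢ (q0, bbbb, DDZ) ⊢ (q0, bbb, DDZ) ⊢ (q0, bb, DDZ) ⊢ (q0, b, DDZ) ⊢ (q0, ε, DDZ) ⊢ (q1, ε, DDZ)
All input consumed and state q1 ∈ F.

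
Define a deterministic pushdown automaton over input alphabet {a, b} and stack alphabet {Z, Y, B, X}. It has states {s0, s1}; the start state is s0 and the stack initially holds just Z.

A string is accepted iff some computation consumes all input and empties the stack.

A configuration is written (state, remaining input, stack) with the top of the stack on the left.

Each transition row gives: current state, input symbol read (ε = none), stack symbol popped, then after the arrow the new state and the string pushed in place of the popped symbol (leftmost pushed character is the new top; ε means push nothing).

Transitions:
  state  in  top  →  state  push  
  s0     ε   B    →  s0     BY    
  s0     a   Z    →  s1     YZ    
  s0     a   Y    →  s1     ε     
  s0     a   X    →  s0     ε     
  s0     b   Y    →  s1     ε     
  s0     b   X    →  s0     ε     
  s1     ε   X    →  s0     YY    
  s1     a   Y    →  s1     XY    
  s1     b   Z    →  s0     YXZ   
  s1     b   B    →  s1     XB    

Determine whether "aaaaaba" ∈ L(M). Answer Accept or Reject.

Reject

(s0, aaaaaba, Z) ⊢ (s1, aaaaba, YZ) ⊢ (s1, aaaba, XYZ) ⊢ (s0, aaaba, YYYZ) ⊢ (s1, aaba, YYZ) ⊢ (s1, aba, XYYZ) ⊢ (s0, aba, YYYYZ) ⊢ (s1, ba, YYYZ)
No transition applies at (s1, ba, YYYZ); input not fully consumed.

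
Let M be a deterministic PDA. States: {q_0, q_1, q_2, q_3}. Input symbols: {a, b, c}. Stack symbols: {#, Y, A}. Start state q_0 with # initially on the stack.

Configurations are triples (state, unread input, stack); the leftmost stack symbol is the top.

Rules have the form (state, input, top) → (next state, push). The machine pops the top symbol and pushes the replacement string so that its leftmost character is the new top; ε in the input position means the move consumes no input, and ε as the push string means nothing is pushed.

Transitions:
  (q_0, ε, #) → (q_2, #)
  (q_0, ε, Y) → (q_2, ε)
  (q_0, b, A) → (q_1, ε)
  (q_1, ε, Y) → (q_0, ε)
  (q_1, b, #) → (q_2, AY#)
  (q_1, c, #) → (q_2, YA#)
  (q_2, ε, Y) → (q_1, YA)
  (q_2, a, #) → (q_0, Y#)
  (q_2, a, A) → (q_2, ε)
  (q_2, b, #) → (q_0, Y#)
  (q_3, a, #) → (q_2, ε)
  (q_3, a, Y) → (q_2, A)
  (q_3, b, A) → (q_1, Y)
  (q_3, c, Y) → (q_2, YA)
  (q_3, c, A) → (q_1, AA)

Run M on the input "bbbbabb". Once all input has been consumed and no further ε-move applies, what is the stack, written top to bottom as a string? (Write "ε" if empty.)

#

(q_0, bbbbabb, #)
  ε-move, top #: go to q_2, push # → (q_2, bbbbabb, #)
  read b, top #: go to q_0, push Y# → (q_0, bbbabb, Y#)
  ε-move, top Y: go to q_2, push ε → (q_2, bbbabb, #)
  read b, top #: go to q_0, push Y# → (q_0, bbabb, Y#)
  ε-move, top Y: go to q_2, push ε → (q_2, bbabb, #)
  read b, top #: go to q_0, push Y# → (q_0, babb, Y#)
  ε-move, top Y: go to q_2, push ε → (q_2, babb, #)
  read b, top #: go to q_0, push Y# → (q_0, abb, Y#)
  ε-move, top Y: go to q_2, push ε → (q_2, abb, #)
  read a, top #: go to q_0, push Y# → (q_0, bb, Y#)
  ε-move, top Y: go to q_2, push ε → (q_2, bb, #)
  read b, top #: go to q_0, push Y# → (q_0, b, Y#)
  ε-move, top Y: go to q_2, push ε → (q_2, b, #)
  read b, top #: go to q_0, push Y# → (q_0, ε, Y#)
  ε-move, top Y: go to q_2, push ε → (q_2, ε, #)
All input consumed in state q_2 with stack #.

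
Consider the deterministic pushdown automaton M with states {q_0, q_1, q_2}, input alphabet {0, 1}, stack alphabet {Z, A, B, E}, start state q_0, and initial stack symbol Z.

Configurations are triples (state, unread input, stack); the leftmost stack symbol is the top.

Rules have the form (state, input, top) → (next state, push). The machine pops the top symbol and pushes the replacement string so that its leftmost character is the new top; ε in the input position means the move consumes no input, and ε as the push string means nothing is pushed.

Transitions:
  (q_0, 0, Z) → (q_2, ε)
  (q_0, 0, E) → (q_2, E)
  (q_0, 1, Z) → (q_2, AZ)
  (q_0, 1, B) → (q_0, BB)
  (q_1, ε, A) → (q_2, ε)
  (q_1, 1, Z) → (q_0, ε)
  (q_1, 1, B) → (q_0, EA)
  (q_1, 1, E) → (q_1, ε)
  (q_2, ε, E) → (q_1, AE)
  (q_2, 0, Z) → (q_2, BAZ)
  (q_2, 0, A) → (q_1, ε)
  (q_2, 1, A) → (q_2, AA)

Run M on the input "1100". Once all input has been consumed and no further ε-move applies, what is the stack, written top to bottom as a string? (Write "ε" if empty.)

BAZ

(q_0, 1100, Z) ⊢ (q_2, 100, AZ) ⊢ (q_2, 00, AAZ) ⊢ (q_1, 0, AZ) ⊢ (q_2, 0, Z) ⊢ (q_2, ε, BAZ)
All input consumed in state q_2 with stack BAZ.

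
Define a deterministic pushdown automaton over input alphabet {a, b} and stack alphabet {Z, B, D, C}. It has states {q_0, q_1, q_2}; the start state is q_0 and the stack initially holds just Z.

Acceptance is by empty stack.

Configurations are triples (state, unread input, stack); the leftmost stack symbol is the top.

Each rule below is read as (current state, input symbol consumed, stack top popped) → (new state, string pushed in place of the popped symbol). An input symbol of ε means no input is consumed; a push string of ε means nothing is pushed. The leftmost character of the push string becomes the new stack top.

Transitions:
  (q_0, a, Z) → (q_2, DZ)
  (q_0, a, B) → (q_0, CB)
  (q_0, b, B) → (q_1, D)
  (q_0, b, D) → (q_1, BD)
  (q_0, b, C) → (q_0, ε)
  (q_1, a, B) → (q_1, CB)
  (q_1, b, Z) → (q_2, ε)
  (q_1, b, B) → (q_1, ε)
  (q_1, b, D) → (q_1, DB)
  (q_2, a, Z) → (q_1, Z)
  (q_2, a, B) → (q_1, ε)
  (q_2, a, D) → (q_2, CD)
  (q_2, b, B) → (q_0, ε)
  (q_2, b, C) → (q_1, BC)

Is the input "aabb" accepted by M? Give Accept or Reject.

(q_0, aabb, Z) ⊢ (q_2, abb, DZ) ⊢ (q_2, bb, CDZ) ⊢ (q_1, b, BCDZ) ⊢ (q_1, ε, CDZ)
All input consumed; stack is CDZ, not empty, and no further ε-move applies.

Reject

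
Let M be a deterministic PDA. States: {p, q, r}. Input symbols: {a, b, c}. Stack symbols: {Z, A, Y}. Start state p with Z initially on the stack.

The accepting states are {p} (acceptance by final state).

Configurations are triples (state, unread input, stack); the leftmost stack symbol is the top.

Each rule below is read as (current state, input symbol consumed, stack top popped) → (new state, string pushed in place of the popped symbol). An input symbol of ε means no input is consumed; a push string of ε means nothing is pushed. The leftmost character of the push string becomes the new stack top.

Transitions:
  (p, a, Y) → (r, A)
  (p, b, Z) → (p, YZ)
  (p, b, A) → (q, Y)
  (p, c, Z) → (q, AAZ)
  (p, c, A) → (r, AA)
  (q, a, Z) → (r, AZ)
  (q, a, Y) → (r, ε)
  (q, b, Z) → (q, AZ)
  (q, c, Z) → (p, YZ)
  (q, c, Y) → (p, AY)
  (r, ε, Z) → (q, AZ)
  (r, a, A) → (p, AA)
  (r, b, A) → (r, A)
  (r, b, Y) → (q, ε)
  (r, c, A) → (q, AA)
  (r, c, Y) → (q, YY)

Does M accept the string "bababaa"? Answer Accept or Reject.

(p, bababaa, Z)
  read b, top Z: go to p, push YZ → (p, ababaa, YZ)
  read a, top Y: go to r, push A → (r, babaa, AZ)
  read b, top A: go to r, push A → (r, abaa, AZ)
  read a, top A: go to p, push AA → (p, baa, AAZ)
  read b, top A: go to q, push Y → (q, aa, YAZ)
  read a, top Y: go to r, push ε → (r, a, AZ)
  read a, top A: go to p, push AA → (p, ε, AAZ)
All input consumed; state p ∈ F.

Accept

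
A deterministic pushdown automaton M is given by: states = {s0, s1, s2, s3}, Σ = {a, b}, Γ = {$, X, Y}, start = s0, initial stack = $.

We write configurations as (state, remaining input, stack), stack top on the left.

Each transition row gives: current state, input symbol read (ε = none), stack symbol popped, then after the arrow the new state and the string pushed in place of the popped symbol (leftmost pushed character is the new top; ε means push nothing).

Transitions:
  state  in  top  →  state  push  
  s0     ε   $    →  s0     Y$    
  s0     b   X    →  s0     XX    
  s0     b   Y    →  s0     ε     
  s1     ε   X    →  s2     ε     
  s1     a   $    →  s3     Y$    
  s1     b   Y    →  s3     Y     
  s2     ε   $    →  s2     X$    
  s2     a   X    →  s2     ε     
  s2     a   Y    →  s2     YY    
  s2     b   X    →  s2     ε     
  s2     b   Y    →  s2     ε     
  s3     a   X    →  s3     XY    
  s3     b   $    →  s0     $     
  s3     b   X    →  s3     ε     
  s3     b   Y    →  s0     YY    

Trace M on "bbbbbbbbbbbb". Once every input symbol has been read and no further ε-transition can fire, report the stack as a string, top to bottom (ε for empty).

(s0, bbbbbbbbbbbb, $) ⊢ (s0, bbbbbbbbbbbb, Y$) ⊢ (s0, bbbbbbbbbbb, $) ⊢ (s0, bbbbbbbbbbb, Y$) ⊢ (s0, bbbbbbbbbb, $) ⊢ (s0, bbbbbbbbbb, Y$) ⊢ (s0, bbbbbbbbb, $) ⊢ (s0, bbbbbbbbb, Y$) ⊢ (s0, bbbbbbbb, $) ⊢ (s0, bbbbbbbb, Y$) ⊢ (s0, bbbbbbb, $) ⊢ (s0, bbbbbbb, Y$) ⊢ (s0, bbbbbb, $) ⊢ (s0, bbbbbb, Y$) ⊢ (s0, bbbbb, $) ⊢ (s0, bbbbb, Y$) ⊢ (s0, bbbb, $) ⊢ (s0, bbbb, Y$) ⊢ (s0, bbb, $) ⊢ (s0, bbb, Y$) ⊢ (s0, bb, $) ⊢ (s0, bb, Y$) ⊢ (s0, b, $) ⊢ (s0, b, Y$) ⊢ (s0, ε, $) ⊢ (s0, ε, Y$)
All input consumed in state s0 with stack Y$.

Y$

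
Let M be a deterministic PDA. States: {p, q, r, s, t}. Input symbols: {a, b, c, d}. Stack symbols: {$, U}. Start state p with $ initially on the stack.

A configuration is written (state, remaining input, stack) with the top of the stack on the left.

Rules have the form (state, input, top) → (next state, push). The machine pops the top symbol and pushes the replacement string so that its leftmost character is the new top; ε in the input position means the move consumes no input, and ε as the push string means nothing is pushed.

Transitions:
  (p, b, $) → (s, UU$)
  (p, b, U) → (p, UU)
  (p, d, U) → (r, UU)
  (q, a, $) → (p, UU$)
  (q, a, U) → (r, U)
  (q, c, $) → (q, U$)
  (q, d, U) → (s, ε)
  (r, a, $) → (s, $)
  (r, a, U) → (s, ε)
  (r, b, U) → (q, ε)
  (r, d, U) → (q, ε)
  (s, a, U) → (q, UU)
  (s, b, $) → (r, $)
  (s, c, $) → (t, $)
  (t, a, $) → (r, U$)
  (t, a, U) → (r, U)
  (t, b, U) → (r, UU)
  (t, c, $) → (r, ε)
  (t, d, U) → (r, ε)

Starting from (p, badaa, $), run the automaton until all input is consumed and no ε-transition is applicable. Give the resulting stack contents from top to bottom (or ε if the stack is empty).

(p, badaa, $)
  read b, top $: go to s, push UU$ → (s, adaa, UU$)
  read a, top U: go to q, push UU → (q, daa, UUU$)
  read d, top U: go to s, push ε → (s, aa, UU$)
  read a, top U: go to q, push UU → (q, a, UUU$)
  read a, top U: go to r, push U → (r, ε, UUU$)
All input consumed in state r with stack UUU$.

UUU$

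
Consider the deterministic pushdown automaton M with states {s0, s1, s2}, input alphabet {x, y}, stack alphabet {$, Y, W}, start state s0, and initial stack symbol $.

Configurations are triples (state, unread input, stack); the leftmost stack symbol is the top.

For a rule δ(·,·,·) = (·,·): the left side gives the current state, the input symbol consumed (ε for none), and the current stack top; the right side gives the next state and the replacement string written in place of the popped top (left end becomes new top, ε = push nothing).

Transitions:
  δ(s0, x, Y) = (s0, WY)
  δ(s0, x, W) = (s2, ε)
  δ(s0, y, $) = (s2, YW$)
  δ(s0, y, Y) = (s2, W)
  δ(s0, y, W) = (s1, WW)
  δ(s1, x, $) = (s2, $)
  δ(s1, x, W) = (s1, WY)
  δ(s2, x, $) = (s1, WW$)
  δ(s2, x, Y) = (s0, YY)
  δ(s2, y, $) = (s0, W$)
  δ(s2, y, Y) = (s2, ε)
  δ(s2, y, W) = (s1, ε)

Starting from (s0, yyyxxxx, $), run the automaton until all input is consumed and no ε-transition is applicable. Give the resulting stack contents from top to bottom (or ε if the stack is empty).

WYYW$

(s0, yyyxxxx, $)
  read y, top $: go to s2, push YW$ → (s2, yyxxxx, YW$)
  read y, top Y: go to s2, push ε → (s2, yxxxx, W$)
  read y, top W: go to s1, push ε → (s1, xxxx, $)
  read x, top $: go to s2, push $ → (s2, xxx, $)
  read x, top $: go to s1, push WW$ → (s1, xx, WW$)
  read x, top W: go to s1, push WY → (s1, x, WYW$)
  read x, top W: go to s1, push WY → (s1, ε, WYYW$)
All input consumed in state s1 with stack WYYW$.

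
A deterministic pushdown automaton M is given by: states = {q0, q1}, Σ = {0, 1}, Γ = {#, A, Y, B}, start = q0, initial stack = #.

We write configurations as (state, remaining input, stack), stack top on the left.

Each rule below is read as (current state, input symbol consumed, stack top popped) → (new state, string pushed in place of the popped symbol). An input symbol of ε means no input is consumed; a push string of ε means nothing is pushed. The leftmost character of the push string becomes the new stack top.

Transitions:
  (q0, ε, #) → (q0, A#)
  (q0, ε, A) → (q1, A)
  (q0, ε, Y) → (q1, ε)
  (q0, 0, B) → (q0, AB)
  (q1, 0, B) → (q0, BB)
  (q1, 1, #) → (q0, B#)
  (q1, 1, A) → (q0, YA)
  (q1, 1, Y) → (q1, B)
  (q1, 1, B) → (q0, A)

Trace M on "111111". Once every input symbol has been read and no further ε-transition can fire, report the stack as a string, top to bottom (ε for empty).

A#

(q0, 111111, #)
  ε-move, top #: go to q0, push A# → (q0, 111111, A#)
  ε-move, top A: go to q1, push A → (q1, 111111, A#)
  read 1, top A: go to q0, push YA → (q0, 11111, YA#)
  ε-move, top Y: go to q1, push ε → (q1, 11111, A#)
  read 1, top A: go to q0, push YA → (q0, 1111, YA#)
  ε-move, top Y: go to q1, push ε → (q1, 1111, A#)
  read 1, top A: go to q0, push YA → (q0, 111, YA#)
  ε-move, top Y: go to q1, push ε → (q1, 111, A#)
  read 1, top A: go to q0, push YA → (q0, 11, YA#)
  ε-move, top Y: go to q1, push ε → (q1, 11, A#)
  read 1, top A: go to q0, push YA → (q0, 1, YA#)
  ε-move, top Y: go to q1, push ε → (q1, 1, A#)
  read 1, top A: go to q0, push YA → (q0, ε, YA#)
  ε-move, top Y: go to q1, push ε → (q1, ε, A#)
All input consumed in state q1 with stack A#.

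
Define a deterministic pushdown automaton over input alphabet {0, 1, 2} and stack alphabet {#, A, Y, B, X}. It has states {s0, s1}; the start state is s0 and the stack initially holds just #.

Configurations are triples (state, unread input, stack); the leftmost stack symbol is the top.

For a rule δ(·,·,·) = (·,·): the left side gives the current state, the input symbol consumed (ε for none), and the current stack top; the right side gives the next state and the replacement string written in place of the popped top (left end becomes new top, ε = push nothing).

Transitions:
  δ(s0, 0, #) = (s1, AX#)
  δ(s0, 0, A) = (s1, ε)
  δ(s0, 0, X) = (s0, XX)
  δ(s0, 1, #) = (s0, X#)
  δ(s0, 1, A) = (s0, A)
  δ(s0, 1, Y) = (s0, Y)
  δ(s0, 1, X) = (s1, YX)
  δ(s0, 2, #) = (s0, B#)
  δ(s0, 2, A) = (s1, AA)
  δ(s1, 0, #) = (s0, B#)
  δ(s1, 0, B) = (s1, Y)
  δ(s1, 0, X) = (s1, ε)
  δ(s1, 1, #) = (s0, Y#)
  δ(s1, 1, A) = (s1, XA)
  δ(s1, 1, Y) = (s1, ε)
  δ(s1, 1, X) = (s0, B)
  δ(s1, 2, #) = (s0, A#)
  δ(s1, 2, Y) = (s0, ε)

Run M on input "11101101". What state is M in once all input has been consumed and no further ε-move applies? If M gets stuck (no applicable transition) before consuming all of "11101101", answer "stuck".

(s0, 11101101, #) ⊢ (s0, 1101101, X#) ⊢ (s1, 101101, YX#) ⊢ (s1, 01101, X#) ⊢ (s1, 1101, #) ⊢ (s0, 101, Y#) ⊢ (s0, 01, Y#)
No transition for (s0, 0, top Y); M blocks with input 01 remaining.

stuck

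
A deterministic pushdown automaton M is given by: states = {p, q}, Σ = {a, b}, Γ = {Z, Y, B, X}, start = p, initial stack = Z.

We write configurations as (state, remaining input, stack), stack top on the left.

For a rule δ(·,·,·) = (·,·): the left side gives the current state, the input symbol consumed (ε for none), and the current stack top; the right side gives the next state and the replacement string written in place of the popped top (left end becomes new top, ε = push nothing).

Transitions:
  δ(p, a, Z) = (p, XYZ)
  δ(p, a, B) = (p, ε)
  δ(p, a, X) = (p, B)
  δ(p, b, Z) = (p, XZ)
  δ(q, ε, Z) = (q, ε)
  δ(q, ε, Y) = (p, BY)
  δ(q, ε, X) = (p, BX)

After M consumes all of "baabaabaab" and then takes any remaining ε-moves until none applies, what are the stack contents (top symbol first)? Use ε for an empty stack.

XZ

(p, baabaabaab, Z) ⊢ (p, aabaabaab, XZ) ⊢ (p, abaabaab, BZ) ⊢ (p, baabaab, Z) ⊢ (p, aabaab, XZ) ⊢ (p, abaab, BZ) ⊢ (p, baab, Z) ⊢ (p, aab, XZ) ⊢ (p, ab, BZ) ⊢ (p, b, Z) ⊢ (p, ε, XZ)
All input consumed in state p with stack XZ.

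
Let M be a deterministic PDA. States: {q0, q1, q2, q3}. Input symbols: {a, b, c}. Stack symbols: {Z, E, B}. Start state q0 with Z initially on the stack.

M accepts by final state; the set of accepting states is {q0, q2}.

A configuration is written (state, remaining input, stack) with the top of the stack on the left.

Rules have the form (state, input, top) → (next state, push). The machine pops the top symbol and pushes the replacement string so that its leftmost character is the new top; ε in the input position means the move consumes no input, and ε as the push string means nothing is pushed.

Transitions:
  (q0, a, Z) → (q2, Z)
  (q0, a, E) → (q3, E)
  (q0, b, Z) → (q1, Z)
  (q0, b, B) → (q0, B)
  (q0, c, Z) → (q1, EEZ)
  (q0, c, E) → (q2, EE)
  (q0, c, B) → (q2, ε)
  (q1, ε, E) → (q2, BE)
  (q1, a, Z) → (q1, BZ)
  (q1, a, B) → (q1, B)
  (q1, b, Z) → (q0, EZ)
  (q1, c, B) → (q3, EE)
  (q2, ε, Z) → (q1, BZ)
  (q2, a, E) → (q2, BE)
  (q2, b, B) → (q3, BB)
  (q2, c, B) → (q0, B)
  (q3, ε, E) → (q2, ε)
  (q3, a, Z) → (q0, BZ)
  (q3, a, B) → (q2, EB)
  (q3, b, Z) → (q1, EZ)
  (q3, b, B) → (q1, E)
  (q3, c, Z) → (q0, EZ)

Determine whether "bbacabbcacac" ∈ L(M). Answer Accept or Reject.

(q0, bbacabbcacac, Z) ⊢ (q1, bacabbcacac, Z) ⊢ (q0, acabbcacac, EZ) ⊢ (q3, cabbcacac, EZ) ⊢ (q2, cabbcacac, Z) ⊢ (q1, cabbcacac, BZ) ⊢ (q3, abbcacac, EEZ) ⊢ (q2, abbcacac, EZ) ⊢ (q2, bbcacac, BEZ) ⊢ (q3, bcacac, BBEZ) ⊢ (q1, cacac, EBEZ) ⊢ (q2, cacac, BEBEZ) ⊢ (q0, acac, BEBEZ)
No transition applies at (q0, acac, BEBEZ); input not fully consumed.

Reject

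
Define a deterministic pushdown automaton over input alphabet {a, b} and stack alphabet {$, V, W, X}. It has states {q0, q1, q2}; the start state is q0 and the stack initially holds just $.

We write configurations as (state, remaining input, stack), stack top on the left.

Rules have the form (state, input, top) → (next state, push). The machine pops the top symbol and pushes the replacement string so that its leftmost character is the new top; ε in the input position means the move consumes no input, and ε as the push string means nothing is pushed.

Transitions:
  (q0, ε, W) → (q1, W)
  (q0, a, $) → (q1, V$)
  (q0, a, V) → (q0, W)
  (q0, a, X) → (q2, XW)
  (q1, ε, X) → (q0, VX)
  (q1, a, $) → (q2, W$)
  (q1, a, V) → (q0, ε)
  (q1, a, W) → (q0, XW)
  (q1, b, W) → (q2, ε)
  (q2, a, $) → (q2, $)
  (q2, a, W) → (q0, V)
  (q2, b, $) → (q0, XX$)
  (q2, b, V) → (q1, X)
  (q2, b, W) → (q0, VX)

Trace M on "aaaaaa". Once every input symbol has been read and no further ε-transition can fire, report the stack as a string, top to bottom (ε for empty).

(q0, aaaaaa, $)
  read a, top $: go to q1, push V$ → (q1, aaaaa, V$)
  read a, top V: go to q0, push ε → (q0, aaaa, $)
  read a, top $: go to q1, push V$ → (q1, aaa, V$)
  read a, top V: go to q0, push ε → (q0, aa, $)
  read a, top $: go to q1, push V$ → (q1, a, V$)
  read a, top V: go to q0, push ε → (q0, ε, $)
All input consumed in state q0 with stack $.

$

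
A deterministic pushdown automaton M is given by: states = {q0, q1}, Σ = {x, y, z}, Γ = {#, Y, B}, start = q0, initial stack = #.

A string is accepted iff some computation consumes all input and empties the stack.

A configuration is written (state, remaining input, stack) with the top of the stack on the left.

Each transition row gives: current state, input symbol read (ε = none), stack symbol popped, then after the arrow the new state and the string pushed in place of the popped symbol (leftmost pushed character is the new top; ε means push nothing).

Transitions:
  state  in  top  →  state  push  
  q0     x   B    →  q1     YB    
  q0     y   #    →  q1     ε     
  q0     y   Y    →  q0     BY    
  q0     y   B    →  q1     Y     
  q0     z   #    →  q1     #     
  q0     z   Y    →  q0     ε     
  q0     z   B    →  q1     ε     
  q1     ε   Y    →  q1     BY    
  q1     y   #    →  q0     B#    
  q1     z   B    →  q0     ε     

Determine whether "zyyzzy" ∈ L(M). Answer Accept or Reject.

Accept

(q0, zyyzzy, #) ⊢ (q1, yyzzy, #) ⊢ (q0, yzzy, B#) ⊢ (q1, zzy, Y#) ⊢ (q1, zzy, BY#) ⊢ (q0, zy, Y#) ⊢ (q0, y, #) ⊢ (q1, ε, ε)
All input consumed and the stack is empty.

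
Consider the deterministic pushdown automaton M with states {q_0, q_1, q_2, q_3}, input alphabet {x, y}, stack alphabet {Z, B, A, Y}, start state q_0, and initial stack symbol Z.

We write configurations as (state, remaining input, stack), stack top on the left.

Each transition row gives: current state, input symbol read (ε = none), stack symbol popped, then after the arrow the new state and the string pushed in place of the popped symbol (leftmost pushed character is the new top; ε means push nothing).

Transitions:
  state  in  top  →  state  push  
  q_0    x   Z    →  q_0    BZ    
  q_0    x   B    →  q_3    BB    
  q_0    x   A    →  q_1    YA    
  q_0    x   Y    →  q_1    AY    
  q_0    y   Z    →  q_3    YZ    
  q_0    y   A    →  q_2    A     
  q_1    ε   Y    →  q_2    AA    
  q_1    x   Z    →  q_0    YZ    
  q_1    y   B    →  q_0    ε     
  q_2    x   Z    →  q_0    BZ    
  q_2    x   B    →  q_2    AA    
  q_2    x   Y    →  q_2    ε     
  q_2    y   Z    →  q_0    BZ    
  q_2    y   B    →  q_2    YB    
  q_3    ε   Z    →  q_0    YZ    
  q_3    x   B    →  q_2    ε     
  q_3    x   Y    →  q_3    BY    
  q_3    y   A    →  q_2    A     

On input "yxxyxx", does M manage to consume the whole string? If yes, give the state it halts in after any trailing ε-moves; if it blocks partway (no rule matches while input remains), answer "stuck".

stuck

(q_0, yxxyxx, Z)
  read y, top Z: go to q_3, push YZ → (q_3, xxyxx, YZ)
  read x, top Y: go to q_3, push BY → (q_3, xyxx, BYZ)
  read x, top B: go to q_2, push ε → (q_2, yxx, YZ)
No transition for (q_2, y, top Y); M blocks with input yxx remaining.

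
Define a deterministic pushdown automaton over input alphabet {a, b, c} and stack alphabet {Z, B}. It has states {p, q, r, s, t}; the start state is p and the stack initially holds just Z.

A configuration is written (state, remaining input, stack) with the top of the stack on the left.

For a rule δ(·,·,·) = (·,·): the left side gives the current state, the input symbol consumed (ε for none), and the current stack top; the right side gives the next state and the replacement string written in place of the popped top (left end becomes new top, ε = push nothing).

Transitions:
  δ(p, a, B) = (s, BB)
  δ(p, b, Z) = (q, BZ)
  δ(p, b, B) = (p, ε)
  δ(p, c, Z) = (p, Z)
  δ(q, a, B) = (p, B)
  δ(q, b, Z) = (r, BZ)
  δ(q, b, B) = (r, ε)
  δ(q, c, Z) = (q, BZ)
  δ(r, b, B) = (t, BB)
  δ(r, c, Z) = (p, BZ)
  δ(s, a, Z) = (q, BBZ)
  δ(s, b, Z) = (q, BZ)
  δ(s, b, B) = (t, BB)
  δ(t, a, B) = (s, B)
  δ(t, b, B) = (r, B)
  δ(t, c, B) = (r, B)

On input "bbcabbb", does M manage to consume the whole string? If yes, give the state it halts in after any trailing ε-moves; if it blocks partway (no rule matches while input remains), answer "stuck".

t

(p, bbcabbb, Z) ⊢ (q, bcabbb, BZ) ⊢ (r, cabbb, Z) ⊢ (p, abbb, BZ) ⊢ (s, bbb, BBZ) ⊢ (t, bb, BBBZ) ⊢ (r, b, BBBZ) ⊢ (t, ε, BBBBZ)
All input consumed; M is in state t.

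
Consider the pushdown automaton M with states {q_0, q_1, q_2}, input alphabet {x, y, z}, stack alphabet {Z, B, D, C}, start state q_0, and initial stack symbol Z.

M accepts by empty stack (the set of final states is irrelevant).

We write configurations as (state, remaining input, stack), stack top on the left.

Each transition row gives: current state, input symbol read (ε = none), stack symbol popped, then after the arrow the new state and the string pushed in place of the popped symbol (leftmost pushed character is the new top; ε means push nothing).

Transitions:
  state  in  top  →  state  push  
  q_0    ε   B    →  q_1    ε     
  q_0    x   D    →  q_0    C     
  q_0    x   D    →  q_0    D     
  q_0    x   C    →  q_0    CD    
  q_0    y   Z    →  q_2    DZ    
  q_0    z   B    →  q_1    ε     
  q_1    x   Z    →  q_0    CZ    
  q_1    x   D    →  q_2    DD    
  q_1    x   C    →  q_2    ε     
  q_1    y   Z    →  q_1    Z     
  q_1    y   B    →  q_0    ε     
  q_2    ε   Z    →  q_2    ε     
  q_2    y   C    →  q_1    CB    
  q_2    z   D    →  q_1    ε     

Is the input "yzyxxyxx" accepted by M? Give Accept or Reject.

No computation consumes all input and empties the stack.

Reject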